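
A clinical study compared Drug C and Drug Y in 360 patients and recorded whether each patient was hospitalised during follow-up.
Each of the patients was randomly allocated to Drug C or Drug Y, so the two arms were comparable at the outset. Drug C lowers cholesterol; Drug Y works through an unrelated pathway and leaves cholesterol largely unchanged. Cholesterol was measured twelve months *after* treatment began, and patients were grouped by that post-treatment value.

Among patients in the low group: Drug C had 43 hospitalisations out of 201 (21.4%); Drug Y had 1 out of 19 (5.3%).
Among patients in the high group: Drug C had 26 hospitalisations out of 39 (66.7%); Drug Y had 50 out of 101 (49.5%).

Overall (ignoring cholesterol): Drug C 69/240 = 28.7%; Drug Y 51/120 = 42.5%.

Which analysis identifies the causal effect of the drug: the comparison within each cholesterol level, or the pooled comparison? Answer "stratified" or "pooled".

pooled

Because the drug influences cholesterol, cholesterol is a post-treatment mediator, not a confounder. Stratifying on it would bias the estimate; the causal effect is the crude pooled difference.
Pooled: Drug C 28.7% vs Drug Y 42.5%; Drug C is lower overall.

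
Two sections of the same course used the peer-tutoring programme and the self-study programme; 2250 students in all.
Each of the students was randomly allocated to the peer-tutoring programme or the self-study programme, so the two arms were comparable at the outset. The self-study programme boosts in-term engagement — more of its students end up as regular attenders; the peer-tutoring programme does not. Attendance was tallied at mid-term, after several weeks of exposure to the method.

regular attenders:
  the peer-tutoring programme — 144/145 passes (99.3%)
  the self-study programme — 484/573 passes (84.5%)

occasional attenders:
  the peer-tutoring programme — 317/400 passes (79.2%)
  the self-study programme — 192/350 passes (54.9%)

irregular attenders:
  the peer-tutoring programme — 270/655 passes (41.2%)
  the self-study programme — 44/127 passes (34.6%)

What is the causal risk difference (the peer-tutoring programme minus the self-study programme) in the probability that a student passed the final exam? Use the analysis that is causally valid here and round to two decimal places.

-0.08

Stratifying would compare teaching methods among students the teaching methods themselves sorted into mid-term attendance groups — a form of selection on an intermediate. The unconditioned pooled rates give the total causal effect.
The causal difference is the pooled difference: 0.609 − 0.686 = -0.077.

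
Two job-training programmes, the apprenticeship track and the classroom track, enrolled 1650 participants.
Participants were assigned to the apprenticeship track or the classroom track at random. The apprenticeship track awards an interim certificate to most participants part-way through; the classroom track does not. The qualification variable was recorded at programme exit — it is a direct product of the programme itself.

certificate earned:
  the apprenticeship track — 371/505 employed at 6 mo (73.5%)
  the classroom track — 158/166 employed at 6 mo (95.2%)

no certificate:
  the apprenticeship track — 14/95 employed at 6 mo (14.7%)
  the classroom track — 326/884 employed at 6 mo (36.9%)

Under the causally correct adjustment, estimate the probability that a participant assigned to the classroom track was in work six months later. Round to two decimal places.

Within every qualification attained during the programme level the classroom track has the higher rate, yet pooled the apprenticeship track does — Simpson's reversal.
Qualification attained during the programme lies on the pathway programme → qualification attained during the programme → outcome, so adjusting for it blocks the indirect effect. For the total causal effect of programme, use the unadjusted pooled rates.
So P(outcome | do(the classroom track)) is just the pooled rate for the classroom track: 484/1050 = 0.461.

0.46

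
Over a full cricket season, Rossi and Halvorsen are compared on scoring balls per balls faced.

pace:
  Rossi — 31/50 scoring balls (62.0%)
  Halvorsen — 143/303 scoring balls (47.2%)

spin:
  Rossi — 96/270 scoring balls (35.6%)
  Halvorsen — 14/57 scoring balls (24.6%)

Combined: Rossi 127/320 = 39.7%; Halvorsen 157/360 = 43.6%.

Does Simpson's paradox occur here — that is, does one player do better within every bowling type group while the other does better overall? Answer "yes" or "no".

yes

Within each bowling type level (pace 62.0% vs 47.2%; spin 35.6% vs 24.6%), Rossi has the higher rate every time. Pooled: 39.7% vs 43.6% — Halvorsen has the higher rate overall. The two comparisons disagree.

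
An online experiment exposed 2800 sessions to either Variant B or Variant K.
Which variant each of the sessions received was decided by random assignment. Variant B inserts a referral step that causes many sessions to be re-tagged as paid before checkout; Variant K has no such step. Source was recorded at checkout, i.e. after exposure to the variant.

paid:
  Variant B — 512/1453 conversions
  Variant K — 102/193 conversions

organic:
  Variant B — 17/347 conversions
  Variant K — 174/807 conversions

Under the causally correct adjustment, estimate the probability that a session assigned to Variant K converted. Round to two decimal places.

The traffic source-specific comparison favours Variant K throughout, but the pooled figures favour Variant B. The question is whether to condition on traffic source.
Traffic source is downstream of the variant. One should not condition on a consequence of treatment, so the overall rates are the right comparison.
So P(outcome | do(Variant K)) is just the pooled rate for Variant K: 276/1000 = 0.276.

0.28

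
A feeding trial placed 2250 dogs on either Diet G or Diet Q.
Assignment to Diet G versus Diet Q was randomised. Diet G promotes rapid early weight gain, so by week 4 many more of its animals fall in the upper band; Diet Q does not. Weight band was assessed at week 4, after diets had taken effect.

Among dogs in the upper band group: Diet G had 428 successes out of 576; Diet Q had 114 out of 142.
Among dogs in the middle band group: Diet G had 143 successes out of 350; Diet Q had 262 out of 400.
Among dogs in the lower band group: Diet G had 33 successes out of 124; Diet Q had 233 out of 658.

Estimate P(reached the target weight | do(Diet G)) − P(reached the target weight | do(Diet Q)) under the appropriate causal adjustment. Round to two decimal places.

The stratified and pooled comparisons disagree (Diet Q wins within each week-4 weight band; Diet G wins overall), so the answer turns on the causal role of week-4 weight band.
Week-4 weight band lies on the pathway diet → week-4 weight band → outcome, so adjusting for it blocks the indirect effect. For the total causal effect of diet, use the unadjusted pooled rates.
The causal difference is the pooled difference: 0.575 − 0.507 = +0.068.

+0.07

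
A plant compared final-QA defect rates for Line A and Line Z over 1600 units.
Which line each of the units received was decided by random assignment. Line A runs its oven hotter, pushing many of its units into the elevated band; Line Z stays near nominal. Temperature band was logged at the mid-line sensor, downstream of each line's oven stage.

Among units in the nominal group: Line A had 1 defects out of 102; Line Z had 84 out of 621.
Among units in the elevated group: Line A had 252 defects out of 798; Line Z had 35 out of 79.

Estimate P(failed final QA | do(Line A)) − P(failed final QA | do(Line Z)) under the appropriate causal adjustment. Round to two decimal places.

In-process temperature band here is a post-treatment variable shaped by the line; conditioning on it would introduce bias rather than remove it. The overall comparison is the causal one.
The causal difference is the pooled difference: 0.281 − 0.170 = +0.111.

+0.11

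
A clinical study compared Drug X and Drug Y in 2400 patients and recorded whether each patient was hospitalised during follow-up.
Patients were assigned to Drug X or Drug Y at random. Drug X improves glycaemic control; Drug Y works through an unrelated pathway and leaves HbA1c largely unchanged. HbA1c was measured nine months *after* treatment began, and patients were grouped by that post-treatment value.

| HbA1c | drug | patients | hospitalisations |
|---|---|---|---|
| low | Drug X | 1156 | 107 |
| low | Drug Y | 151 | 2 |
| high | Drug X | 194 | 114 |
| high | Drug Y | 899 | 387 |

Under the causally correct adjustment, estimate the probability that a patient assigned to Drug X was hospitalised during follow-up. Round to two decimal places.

0.16

HbA1c is recorded after the drug and is itself shifted by it — it sits on the causal path from drug to outcome. Conditioning on a mediator would strip out part of the effect we want; the pooled comparison gives the total causal effect.
So P(outcome | do(Drug X)) is just the pooled rate for Drug X: 221/1350 = 0.164.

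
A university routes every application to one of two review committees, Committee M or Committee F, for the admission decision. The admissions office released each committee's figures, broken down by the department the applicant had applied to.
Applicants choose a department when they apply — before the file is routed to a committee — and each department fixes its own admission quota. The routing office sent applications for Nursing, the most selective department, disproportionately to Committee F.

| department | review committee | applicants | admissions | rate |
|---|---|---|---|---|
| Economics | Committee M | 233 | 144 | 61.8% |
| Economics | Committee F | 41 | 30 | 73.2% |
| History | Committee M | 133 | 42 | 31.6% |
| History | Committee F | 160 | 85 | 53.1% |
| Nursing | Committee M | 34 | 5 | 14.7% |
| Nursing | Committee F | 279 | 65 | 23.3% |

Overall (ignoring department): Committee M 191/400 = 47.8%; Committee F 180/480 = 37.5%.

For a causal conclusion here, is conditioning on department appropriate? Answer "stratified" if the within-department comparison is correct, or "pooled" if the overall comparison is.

Nothing the review committee does changes department; the imbalance is an allocation artefact. With department also predicting the outcome, the pooled figure is confounded, and the within-stratum comparison is the causal one.
Within each level — Economics: 61.8% vs 73.2%; History: 31.6% vs 53.1%; Nursing: 14.7% vs 23.3% — Committee F is higher every time.

stratified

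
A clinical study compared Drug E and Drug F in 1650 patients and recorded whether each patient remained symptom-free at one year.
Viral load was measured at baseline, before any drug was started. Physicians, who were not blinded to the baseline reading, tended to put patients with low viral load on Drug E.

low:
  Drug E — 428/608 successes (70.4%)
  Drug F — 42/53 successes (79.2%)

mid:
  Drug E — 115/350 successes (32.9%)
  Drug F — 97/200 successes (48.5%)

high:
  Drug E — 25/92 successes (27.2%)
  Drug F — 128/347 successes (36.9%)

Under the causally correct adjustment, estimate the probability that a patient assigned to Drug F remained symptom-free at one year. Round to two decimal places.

Since viral load is a pre-existing factor (not a product of the drug) and it affects the outcome on its own, it is a confounder. The stratified rates, not the pooled rate, identify the causal effect.
Standardising Drug F to the population viral load mix: 0.401·42/53 + 0.333·97/200 + 0.266·128/347 = 0.577.

0.58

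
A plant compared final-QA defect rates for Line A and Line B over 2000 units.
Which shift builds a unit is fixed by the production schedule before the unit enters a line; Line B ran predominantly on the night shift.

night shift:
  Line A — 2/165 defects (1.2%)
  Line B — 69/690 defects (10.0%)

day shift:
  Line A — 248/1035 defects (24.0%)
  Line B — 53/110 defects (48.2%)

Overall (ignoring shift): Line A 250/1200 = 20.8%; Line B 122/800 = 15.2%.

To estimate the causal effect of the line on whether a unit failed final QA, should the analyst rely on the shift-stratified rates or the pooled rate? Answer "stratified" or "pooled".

Nothing the line does changes shift; the imbalance is an allocation artefact. With shift also predicting the outcome, the pooled figure is confounded, and the within-stratum comparison is the causal one.
Within each level — night shift: 1.2% vs 10.0%; day shift: 24.0% vs 48.2% — Line A is lower every time.

stratified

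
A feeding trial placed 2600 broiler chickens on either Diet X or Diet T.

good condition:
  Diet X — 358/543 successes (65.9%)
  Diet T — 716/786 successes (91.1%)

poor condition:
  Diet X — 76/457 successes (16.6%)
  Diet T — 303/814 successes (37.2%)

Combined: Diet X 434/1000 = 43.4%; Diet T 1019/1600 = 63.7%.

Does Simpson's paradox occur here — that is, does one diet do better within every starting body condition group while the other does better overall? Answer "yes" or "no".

Within each starting body condition level (good condition 65.9% vs 91.1%; poor condition 16.6% vs 37.2%), Diet T has the higher rate every time. Pooled: 43.4% vs 63.7% — Diet T has the higher rate overall. They agree.

no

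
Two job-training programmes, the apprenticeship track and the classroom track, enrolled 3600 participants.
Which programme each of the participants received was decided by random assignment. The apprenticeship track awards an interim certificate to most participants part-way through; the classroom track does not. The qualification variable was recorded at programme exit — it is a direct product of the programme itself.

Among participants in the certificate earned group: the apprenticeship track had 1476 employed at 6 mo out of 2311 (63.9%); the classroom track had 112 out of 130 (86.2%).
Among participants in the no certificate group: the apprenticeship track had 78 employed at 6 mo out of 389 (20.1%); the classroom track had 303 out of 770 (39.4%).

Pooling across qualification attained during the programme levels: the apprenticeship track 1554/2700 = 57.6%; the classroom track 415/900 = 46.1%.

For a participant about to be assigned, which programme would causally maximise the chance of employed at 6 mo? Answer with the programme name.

the apprenticeship track

The distribution of qualification attained during the programme is itself part of what the programme does — it is an intermediate outcome. Holding it fixed would remove that part of the effect; the total effect is the pooled difference.
Pooled: the apprenticeship track 57.6% vs the classroom track 46.1%; the apprenticeship track is higher overall.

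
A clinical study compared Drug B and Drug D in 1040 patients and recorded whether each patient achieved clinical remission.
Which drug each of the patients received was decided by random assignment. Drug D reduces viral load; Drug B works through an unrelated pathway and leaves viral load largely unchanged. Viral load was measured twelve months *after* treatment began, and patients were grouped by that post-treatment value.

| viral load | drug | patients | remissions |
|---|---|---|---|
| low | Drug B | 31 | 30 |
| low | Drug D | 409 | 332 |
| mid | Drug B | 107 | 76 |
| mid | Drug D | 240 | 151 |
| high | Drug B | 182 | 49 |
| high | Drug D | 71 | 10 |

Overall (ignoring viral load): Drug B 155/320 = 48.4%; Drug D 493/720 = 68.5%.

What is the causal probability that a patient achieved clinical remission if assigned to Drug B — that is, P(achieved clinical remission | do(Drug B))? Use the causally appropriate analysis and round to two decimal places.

0.48

Because the drug influences viral load, viral load is a post-treatment mediator, not a confounder. Stratifying on it would bias the estimate; the causal effect is the crude pooled difference.
So P(outcome | do(Drug B)) is just the pooled rate for Drug B: 155/320 = 0.484.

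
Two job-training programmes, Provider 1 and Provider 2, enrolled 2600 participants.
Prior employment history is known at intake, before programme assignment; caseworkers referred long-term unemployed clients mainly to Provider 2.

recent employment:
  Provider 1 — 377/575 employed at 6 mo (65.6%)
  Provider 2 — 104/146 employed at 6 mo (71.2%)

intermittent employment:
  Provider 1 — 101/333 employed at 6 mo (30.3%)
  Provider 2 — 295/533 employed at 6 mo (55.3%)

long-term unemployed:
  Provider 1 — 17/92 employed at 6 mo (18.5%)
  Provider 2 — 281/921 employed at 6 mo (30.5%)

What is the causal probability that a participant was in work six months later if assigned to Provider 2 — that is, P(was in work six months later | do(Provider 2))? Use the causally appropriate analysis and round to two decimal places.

0.50

The prior employment history-specific comparison favours Provider 2 throughout, but the pooled figures favour Provider 1. The question is whether to condition on prior employment history.
Here prior employment history is a common cause — it drives both which programme a case falls under and the outcome. The crude comparison mixes populations; the stratum-specific rates are the causally relevant ones.
Standardising Provider 2 to the population prior employment history mix: 0.277·104/146 + 0.333·295/533 + 0.390·281/921 = 0.501.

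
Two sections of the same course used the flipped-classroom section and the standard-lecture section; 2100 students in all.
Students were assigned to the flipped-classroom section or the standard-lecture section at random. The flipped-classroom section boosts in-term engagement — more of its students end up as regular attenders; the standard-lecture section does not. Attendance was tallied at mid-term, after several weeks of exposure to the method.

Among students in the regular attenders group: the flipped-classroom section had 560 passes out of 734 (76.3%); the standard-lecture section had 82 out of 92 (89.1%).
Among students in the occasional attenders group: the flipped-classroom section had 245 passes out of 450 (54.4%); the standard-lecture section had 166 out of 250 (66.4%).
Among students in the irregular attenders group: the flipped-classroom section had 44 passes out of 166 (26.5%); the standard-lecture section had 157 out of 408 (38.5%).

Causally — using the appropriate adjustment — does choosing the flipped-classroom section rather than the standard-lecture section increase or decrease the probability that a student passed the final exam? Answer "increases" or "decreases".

increases

Within every mid-term attendance level the standard-lecture section has the higher rate, yet pooled the flipped-classroom section does — Simpson's reversal.
Mid-term attendance is downstream of the teaching method. One should not condition on a consequence of treatment, so the overall rates are the right comparison.
Pooled: the flipped-classroom section 62.9% vs the standard-lecture section 54.0%; the flipped-classroom section is higher overall.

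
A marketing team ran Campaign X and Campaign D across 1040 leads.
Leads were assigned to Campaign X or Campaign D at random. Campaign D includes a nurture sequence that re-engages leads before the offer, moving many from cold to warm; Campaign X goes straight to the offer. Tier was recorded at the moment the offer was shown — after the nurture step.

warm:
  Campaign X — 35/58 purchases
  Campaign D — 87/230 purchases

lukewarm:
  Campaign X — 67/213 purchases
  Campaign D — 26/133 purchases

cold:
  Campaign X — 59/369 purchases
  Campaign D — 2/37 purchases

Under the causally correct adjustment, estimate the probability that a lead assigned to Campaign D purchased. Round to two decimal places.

0.29

Engagement tier lies on the pathway campaign → engagement tier → outcome, so adjusting for it blocks the indirect effect. For the total causal effect of campaign, use the unadjusted pooled rates.
So P(outcome | do(Campaign D)) is just the pooled rate for Campaign D: 115/400 = 0.287.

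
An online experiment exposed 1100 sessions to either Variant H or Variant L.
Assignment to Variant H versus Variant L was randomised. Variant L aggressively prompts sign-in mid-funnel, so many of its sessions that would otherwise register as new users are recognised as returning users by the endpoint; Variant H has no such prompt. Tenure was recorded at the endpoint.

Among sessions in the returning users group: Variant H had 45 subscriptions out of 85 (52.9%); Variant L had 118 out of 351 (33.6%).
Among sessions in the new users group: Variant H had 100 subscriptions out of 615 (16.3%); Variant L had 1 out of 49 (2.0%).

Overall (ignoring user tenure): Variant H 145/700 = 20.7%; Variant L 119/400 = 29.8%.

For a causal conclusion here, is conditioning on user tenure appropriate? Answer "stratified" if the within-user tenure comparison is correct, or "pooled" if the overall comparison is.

The distribution of user tenure is itself part of what the variant does — it is an intermediate outcome. Holding it fixed would remove that part of the effect; the total effect is the pooled difference.
Pooled: Variant H 20.7% vs Variant L 29.8%; Variant L is higher overall.

pooled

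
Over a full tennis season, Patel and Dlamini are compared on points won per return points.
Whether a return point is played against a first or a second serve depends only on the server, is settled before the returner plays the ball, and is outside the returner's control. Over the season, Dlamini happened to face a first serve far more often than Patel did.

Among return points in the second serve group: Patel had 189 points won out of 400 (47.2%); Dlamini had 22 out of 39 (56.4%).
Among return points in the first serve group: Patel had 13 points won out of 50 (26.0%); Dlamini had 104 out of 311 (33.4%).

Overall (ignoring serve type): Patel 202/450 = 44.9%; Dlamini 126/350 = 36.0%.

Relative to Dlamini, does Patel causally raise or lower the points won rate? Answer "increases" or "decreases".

The serve type-specific comparison favours Dlamini throughout, but the pooled figures favour Patel. The question is whether to condition on serve type.
Nothing the player does changes serve type; the imbalance is an allocation artefact. With serve type also predicting the outcome, the pooled figure is confounded, and the within-stratum comparison is the causal one.
Within each level — second serve: 47.2% vs 56.4%; first serve: 26.0% vs 33.4% — Dlamini is higher every time.

decreases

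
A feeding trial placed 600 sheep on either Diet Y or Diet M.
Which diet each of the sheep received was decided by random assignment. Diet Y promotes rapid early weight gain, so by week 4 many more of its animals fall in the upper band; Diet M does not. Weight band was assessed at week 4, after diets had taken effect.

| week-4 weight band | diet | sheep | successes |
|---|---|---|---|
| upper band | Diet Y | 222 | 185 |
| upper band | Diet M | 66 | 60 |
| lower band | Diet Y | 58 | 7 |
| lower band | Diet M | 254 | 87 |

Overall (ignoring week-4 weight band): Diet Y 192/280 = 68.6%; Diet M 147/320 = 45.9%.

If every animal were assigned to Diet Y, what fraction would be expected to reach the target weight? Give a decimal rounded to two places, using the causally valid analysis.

Within every week-4 weight band level Diet M has the higher rate, yet pooled Diet Y does — Simpson's reversal.
Week-4 weight band lies on the pathway diet → week-4 weight band → outcome, so adjusting for it blocks the indirect effect. For the total causal effect of diet, use the unadjusted pooled rates.
So P(outcome | do(Diet Y)) is just the pooled rate for Diet Y: 192/280 = 0.686.

0.69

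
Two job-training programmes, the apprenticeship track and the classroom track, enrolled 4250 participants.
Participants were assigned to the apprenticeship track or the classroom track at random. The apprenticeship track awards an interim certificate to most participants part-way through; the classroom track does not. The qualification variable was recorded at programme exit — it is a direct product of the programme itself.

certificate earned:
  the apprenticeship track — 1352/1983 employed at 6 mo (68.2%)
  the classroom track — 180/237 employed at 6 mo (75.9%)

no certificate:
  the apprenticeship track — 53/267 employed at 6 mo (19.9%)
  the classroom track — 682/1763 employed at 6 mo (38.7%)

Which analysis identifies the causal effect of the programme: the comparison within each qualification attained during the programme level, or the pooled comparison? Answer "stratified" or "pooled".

Qualification attained during the programme is downstream of the programme. One should not condition on a consequence of treatment, so the overall rates are the right comparison.
Pooled: the apprenticeship track 62.4% vs the classroom track 43.1%; the apprenticeship track is higher overall.

pooled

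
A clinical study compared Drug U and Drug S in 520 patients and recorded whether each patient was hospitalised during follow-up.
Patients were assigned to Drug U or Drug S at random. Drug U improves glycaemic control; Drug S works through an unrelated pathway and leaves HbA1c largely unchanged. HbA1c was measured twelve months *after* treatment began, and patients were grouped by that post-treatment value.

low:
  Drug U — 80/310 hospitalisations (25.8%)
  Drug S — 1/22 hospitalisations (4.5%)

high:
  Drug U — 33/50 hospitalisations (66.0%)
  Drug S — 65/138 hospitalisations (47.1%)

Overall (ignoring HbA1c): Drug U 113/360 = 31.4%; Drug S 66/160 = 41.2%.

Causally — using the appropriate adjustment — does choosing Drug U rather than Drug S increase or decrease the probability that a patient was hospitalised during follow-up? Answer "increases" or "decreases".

HbA1c is downstream of the drug. One should not condition on a consequence of treatment, so the overall rates are the right comparison.
Pooled: Drug U 31.4% vs Drug S 41.2%; Drug U is lower overall.

decreases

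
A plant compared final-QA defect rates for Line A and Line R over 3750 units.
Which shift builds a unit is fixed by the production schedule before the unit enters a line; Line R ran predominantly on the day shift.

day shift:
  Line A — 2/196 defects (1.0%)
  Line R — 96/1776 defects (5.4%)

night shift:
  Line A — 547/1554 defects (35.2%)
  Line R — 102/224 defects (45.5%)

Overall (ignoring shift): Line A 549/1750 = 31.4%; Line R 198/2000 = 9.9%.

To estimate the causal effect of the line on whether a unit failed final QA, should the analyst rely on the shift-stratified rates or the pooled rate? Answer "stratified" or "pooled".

Within every shift level Line A has the lower rate, yet pooled Line R does — Simpson's reversal.
Shift differs across lines for reasons unrelated to any effect of the line itself, and it separately predicts the outcome — a classic confounder. We must compare within shift levels.
Within each level — day shift: 1.0% vs 5.4%; night shift: 35.2% vs 45.5% — Line A is lower every time.

stratified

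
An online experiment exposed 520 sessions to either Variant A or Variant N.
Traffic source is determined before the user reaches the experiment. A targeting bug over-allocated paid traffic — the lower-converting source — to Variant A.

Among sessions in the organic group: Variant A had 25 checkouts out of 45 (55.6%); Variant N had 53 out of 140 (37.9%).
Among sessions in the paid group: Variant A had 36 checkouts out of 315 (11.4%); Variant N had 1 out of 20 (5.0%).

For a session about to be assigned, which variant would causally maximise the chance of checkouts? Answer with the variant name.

Here traffic source is a common cause — it drives both which variant a case falls under and the outcome. The crude comparison mixes populations; the stratum-specific rates are the causally relevant ones.
Within each level — organic: 55.6% vs 37.9%; paid: 11.4% vs 5.0% — Variant A is higher every time.

Variant A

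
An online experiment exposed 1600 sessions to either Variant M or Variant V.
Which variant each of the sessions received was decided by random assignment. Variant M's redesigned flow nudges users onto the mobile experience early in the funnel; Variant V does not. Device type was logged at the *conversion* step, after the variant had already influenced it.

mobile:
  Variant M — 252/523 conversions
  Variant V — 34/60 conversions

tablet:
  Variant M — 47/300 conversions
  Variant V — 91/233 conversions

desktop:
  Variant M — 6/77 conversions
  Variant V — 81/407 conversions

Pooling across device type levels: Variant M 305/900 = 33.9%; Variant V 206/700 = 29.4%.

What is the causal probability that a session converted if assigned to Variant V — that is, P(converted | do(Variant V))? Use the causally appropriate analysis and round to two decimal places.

0.29

Device type is downstream of the variant. One should not condition on a consequence of treatment, so the overall rates are the right comparison.
So P(outcome | do(Variant V)) is just the pooled rate for Variant V: 206/700 = 0.294.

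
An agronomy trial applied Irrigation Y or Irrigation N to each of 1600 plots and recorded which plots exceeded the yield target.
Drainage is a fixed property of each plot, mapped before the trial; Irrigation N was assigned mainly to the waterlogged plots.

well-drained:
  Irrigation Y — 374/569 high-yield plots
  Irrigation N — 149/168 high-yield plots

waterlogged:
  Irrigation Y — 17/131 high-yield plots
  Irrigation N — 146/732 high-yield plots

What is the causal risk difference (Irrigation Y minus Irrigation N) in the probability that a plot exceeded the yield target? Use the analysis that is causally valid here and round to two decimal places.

Irrigation N is higher inside every field drainage stratum but Irrigation Y is higher in aggregate. Whether to stratify depends on how field drainage relates to the irrigation.
Field drainage satisfies the back-door criterion: it is not a descendant of the irrigation, and it blocks the spurious path from irrigation to outcome. Adjusting for it (i.e., using the within-field drainage rates) gives the causal effect.
Adjusting over the population distribution of field drainage: 0.461·(0.657−0.887) + 0.539·(0.130−0.199) = -0.143.

-0.14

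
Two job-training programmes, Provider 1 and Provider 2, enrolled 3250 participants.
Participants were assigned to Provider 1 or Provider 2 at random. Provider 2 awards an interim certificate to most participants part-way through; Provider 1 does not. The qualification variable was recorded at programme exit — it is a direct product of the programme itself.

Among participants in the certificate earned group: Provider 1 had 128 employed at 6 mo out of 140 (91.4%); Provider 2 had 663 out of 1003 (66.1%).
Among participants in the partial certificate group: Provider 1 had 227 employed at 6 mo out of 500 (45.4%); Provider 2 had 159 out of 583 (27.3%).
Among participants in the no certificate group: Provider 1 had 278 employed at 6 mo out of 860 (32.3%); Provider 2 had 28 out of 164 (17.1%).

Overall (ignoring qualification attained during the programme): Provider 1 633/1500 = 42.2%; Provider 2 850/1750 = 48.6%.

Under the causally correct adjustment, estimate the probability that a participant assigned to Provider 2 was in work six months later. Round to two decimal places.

0.49

Qualification attained during the programme is recorded after the programme and is itself shifted by it — it sits on the causal path from programme to outcome. Conditioning on a mediator would strip out part of the effect we want; the pooled comparison gives the total causal effect.
So P(outcome | do(Provider 2)) is just the pooled rate for Provider 2: 850/1750 = 0.486.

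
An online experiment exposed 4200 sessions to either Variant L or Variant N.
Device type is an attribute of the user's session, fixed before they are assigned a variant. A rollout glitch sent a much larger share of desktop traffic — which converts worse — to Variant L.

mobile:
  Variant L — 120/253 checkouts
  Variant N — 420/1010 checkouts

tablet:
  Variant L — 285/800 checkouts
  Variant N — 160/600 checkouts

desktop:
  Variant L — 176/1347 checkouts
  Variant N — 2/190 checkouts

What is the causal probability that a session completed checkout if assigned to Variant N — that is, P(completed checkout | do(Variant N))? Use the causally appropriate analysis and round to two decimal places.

The imbalance in device type arose from how sessions were allocated, not from anything the variant did; and device type independently affects the outcome. The pooled gap is confounded — condition on device type.
Standardising Variant N to the population device type mix: 0.301·420/1010 + 0.333·160/600 + 0.366·2/190 = 0.218.

0.22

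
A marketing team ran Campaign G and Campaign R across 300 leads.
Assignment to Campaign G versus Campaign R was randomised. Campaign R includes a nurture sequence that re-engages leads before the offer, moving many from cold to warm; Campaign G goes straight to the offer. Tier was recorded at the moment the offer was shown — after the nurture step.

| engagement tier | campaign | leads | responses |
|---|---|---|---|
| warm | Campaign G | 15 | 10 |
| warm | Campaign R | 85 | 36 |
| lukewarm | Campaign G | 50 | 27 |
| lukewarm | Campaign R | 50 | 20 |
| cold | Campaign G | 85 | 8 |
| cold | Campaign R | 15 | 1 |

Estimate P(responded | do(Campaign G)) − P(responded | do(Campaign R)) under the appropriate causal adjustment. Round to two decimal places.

-0.08

Engagement tier lies on the pathway campaign → engagement tier → outcome, so adjusting for it blocks the indirect effect. For the total causal effect of campaign, use the unadjusted pooled rates.
The causal difference is the pooled difference: 0.300 − 0.380 = -0.080.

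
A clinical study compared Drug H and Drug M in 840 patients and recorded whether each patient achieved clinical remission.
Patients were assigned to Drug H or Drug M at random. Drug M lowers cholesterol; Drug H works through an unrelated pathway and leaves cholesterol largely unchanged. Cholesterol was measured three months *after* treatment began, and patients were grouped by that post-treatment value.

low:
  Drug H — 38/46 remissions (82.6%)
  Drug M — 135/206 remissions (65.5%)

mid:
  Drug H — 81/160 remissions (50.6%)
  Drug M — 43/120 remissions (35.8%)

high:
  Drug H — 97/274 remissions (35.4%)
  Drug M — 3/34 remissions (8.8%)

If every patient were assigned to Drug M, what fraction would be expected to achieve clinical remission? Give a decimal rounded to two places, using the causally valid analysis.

The distribution of cholesterol is itself part of what the drug does — it is an intermediate outcome. Holding it fixed would remove that part of the effect; the total effect is the pooled difference.
So P(outcome | do(Drug M)) is just the pooled rate for Drug M: 181/360 = 0.503.

0.50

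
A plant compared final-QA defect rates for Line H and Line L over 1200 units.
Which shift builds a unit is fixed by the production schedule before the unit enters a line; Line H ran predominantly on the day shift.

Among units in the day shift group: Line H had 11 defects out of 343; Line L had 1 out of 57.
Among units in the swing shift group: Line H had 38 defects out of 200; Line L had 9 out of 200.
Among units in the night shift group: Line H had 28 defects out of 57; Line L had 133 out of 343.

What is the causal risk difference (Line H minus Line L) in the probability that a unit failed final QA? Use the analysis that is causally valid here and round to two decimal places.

+0.09

Line L is lower inside every shift stratum but Line H is lower in aggregate. Whether to stratify depends on how shift relates to the line.
Shift differs across lines for reasons unrelated to any effect of the line itself, and it separately predicts the outcome — a classic confounder. We must compare within shift levels.
Adjusting over the population distribution of shift: 0.333·(0.032−0.018) + 0.333·(0.190−0.045) + 0.333·(0.491−0.388) = +0.088.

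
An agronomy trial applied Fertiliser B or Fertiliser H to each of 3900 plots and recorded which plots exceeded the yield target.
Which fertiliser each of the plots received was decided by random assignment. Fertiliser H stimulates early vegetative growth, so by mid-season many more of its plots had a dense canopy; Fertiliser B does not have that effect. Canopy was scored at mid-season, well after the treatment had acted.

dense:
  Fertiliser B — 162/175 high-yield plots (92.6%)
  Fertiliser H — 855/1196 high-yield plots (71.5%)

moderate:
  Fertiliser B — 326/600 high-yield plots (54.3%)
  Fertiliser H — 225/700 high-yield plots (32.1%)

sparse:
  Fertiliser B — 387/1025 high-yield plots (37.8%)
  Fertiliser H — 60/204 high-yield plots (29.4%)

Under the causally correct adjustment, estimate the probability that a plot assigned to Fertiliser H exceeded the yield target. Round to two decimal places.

0.54

Fertiliser B is higher inside every mid-season canopy stratum but Fertiliser H is higher in aggregate. Whether to stratify depends on how mid-season canopy relates to the fertiliser.
Because the fertiliser influences mid-season canopy, mid-season canopy is a post-treatment mediator, not a confounder. Stratifying on it would bias the estimate; the causal effect is the crude pooled difference.
So P(outcome | do(Fertiliser H)) is just the pooled rate for Fertiliser H: 1140/2100 = 0.543.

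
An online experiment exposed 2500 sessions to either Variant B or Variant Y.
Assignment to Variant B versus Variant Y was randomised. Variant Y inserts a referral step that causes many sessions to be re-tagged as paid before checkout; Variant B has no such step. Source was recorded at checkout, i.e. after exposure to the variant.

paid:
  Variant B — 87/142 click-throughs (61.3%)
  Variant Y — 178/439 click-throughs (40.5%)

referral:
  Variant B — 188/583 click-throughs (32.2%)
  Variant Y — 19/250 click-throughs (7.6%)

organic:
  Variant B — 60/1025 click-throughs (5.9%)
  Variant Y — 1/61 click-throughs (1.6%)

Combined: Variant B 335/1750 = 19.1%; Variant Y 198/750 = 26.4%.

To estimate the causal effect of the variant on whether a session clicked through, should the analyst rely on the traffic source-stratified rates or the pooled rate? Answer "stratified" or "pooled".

Traffic source lies on the pathway variant → traffic source → outcome, so adjusting for it blocks the indirect effect. For the total causal effect of variant, use the unadjusted pooled rates.
Pooled: Variant B 19.1% vs Variant Y 26.4%; Variant Y is higher overall.

pooled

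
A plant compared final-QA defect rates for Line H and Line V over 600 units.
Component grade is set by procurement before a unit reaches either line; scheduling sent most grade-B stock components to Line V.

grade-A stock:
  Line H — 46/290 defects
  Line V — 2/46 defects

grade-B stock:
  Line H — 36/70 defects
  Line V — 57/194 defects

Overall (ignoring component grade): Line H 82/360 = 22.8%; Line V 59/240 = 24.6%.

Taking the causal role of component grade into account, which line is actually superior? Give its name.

Line V

The imbalance in component grade arose from how units were allocated, not from anything the line did; and component grade independently affects the outcome. The pooled gap is confounded — condition on component grade.
Within each level — grade-A stock: 15.9% vs 4.3%; grade-B stock: 51.4% vs 29.4% — Line V is lower every time.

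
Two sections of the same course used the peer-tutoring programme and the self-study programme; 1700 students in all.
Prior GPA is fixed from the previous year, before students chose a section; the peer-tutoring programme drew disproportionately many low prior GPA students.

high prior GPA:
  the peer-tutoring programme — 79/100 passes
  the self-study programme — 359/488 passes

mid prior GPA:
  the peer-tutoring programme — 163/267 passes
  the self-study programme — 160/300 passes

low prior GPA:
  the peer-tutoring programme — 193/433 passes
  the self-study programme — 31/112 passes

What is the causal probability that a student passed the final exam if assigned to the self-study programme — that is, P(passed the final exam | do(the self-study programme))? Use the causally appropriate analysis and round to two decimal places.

The imbalance in prior GPA band arose from how students were allocated, not from anything the teaching method did; and prior GPA band independently affects the outcome. The pooled gap is confounded — condition on prior GPA band.
Standardising the self-study programme to the population prior GPA band mix: 0.346·359/488 + 0.334·160/300 + 0.321·31/112 = 0.521.

0.52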